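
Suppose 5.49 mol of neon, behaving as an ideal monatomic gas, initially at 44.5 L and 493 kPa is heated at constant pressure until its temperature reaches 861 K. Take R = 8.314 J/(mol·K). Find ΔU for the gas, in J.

T₁ = P₁V₁/(nR) = 493×44.5/(5.49×8.314) = 481 K.
Isobaric: P stays 493 kPa; V/T = const ⇒ T₂ = 861 K, V₂ = 79.7 L.
For an ideal gas ΔU = nCvΔT with Cv = (3/2)R = 12.5 J/(mol·K).
ΔU = 5.49×12.5×(861−481) = 26000 J.

26000 J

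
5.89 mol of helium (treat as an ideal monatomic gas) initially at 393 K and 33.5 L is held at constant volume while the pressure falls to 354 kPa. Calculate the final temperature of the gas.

242 K

P₁ = nRT₁/V₁ = 5.89×8.314×393/33.5 = 574 kPa.
Isochoric: V stays 33.5 L; P/T = const ⇒ T₂ = 242 K, P₂ = 354 kPa.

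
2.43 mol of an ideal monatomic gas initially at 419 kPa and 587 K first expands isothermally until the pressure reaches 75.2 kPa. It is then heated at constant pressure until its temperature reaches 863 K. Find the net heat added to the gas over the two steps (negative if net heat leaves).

34300 J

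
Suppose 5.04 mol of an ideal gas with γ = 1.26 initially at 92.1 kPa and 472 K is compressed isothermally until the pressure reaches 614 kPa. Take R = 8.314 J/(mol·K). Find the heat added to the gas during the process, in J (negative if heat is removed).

V₁ = nRT₁/P₁ = 5.04×8.314×472/92.1 = 215 L.
Isothermal: T stays 472 K; PV = const ⇒ V₂ = 32.2 L, P₂ = 614 kPa.
ΔU = 0 (ideal gas, T constant).
W = nRT ln(V₂/V₁) = 5.04×8.314×472×ln(0.150) = -37500 J.
Q = ΔU + W = -37500 J.

-37500 J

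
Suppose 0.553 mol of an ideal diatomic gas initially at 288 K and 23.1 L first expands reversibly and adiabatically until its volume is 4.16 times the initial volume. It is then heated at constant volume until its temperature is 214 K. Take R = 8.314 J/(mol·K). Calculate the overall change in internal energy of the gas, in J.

P₁ = nRT₁/V₁ = 0.553×8.314×288/23.1 = 57.3 kPa.
Step 1 — Adiabatic: TV^(γ−1) = const ⇒ T₂ = 288×(0.240)^0.400 = 163 K; PV^γ = const ⇒ P₂ = 7.79 kPa.
ΔU = nCvΔT = 0.553×20.8×(163−288) = -1440 J.
Q = 0 for an adiabatic process, so W = −ΔU = 1440 J.
State after step 1: P = 7.79 kPa, V = 96.1 L, T = 163 K.
Step 2 — Isochoric: V stays 96.1 L; P/T = const ⇒ T₂ = 214 K, P₂ = 10.2 kPa.
W = 0 (no volume change).
ΔU = nCvΔT = 0.553×20.8×(214−163) = 588 J.
Q = ΔU = 588 J.
Net over both steps: W = 1440 J, Q = 588 J, ΔU = -851 J.

-851 J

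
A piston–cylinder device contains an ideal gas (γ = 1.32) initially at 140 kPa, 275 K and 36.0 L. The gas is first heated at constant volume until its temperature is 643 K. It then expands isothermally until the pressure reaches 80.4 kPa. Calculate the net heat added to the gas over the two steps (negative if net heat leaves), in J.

37600 J

n = P₁V₁/(RT₁) = 140×36.0/(8.314×275) = 2.20 mol.
Step 1 — Isochoric: V stays 36.0 L; P/T = const ⇒ T₂ = 643 K, P₂ = 327 kPa.
W = 0 (no volume change).
ΔU = nCvΔT = 2.20×26.0×(643−275) = 21100 J.
Q = ΔU = 21100 J.
State after step 1: P = 327 kPa, V = 36.0 L, T = 643 K.
Step 2 — Isothermal: T stays 643 K; PV = const ⇒ V₂ = 147 L, P₂ = 80.4 kPa.
ΔU = 0 (ideal gas, T constant).
W = nRT ln(V₂/V₁) = 2.20×8.314×643×ln(4.07) = 16500 J.
Q = ΔU + W = 16500 J.
Net over both steps: W = 16500 J, Q = 37600 J, ΔU = 21100 J.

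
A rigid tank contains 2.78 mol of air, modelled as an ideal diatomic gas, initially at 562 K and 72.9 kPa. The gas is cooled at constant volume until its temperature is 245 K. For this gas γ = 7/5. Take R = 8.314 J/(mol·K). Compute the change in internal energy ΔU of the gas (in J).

-18300 J

V₁ = nRT₁/P₁ = 2.78×8.314×562/72.9 = 178 L.
Isochoric: V stays 178 L; P/T = const ⇒ T₂ = 245 K, P₂ = 31.8 kPa.
For an ideal gas ΔU = nCvΔT with Cv = (5/2)R = 20.8 J/(mol·K).
ΔU = 2.78×20.8×(245−562) = -18300 J.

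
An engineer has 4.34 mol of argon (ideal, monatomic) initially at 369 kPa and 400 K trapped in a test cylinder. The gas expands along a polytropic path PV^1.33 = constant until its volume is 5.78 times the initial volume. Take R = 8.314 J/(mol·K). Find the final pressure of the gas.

35.8 kPa

V₁ = nRT₁/P₁ = 4.34×8.314×400/369 = 39.1 L.
Polytropic n=1.33: T₂ = T₁(V₁/V₂)^(n−1) = 400×(0.173)^0.33 = 224 K; P₂ = P₁(V₁/V₂)^n = 35.8 kPa.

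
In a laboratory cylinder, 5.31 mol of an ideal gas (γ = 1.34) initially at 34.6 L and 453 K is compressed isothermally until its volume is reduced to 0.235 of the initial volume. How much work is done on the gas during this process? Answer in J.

P₁ = nRT₁/V₁ = 5.31×8.314×453/34.6 = 578 kPa.
Isothermal: T stays 453 K; PV = const ⇒ V₂ = 8.13 L, P₂ = 2460 kPa.
W = nRT ln(V₂/V₁) = 5.31×8.314×453×ln(0.235) = -29000 J.
Work done on the gas = −W_by = 29000 J.

29000 J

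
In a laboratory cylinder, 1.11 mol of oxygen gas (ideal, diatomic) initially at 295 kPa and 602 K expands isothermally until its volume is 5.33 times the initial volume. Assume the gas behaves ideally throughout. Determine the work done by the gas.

9300 J

V₁ = nRT₁/P₁ = 1.11×8.314×602/295 = 18.8 L.
Isothermal: T stays 602 K; PV = const ⇒ V₂ = 100 L, P₂ = 55.3 kPa.
W = nRT ln(V₂/V₁) = 1.11×8.314×602×ln(5.33) = 9300 J.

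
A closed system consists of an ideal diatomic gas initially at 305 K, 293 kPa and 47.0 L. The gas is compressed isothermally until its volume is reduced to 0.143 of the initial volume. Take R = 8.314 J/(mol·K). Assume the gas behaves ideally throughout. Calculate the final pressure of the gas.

Isothermal: T stays 305 K; PV = const ⇒ V₂ = 6.72 L, P₂ = 2050 kPa.

2050 kPa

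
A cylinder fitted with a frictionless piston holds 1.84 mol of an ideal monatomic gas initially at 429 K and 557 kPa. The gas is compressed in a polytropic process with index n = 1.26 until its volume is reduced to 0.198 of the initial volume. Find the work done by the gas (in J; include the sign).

V₁ = nRT₁/P₁ = 1.84×8.314×429/557 = 11.8 L.
Polytropic n=1.26: T₂ = T₁(V₁/V₂)^(n−1) = 429×(5.05)^0.26 = 654 K; P₂ = P₁(V₁/V₂)^n = 4290 kPa.
W = (P₁V₁−P₂V₂)/(n−1) = (557×11.8−4290×2.33)/0.26 = -13200 J.

-13200 J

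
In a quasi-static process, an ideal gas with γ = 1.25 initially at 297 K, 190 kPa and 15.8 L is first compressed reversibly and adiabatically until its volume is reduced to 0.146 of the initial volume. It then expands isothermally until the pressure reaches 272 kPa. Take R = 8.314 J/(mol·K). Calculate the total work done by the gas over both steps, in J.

2520 J

n = P₁V₁/(RT₁) = 190×15.8/(8.314×297) = 1.22 mol.
Step 1 — Adiabatic: TV^(γ−1) = const ⇒ T₂ = 297×(6.85)^0.250 = 480 K; PV^γ = const ⇒ P₂ = 2110 kPa.
ΔU = nCvΔT = 1.22×33.3×(480−297) = 7420 J.
Q = 0 for an adiabatic process, so W = −ΔU = -7420 J.
State after step 1: P = 2110 kPa, V = 2.31 L, T = 480 K.
Step 2 — Isothermal: T stays 480 K; PV = const ⇒ V₂ = 17.9 L, P₂ = 272 kPa.
ΔU = 0 (ideal gas, T constant).
W = nRT ln(V₂/V₁) = 1.22×8.314×480×ln(7.74) = 9940 J.
Q = ΔU + W = 9940 J.
Net over both steps: W = 2520 J, Q = 9940 J, ΔU = 7420 J.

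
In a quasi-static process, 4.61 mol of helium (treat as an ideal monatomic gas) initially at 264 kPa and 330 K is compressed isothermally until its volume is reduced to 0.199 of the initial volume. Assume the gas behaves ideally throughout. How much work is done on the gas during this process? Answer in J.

20400 J

V₁ = nRT₁/P₁ = 4.61×8.314×330/264 = 47.9 L.
Isothermal: T stays 330 K; PV = const ⇒ V₂ = 9.53 L, P₂ = 1330 kPa.
W = nRT ln(V₂/V₁) = 4.61×8.314×330×ln(0.199) = -20400 J.
Work done on the gas = −W_by = 20400 J.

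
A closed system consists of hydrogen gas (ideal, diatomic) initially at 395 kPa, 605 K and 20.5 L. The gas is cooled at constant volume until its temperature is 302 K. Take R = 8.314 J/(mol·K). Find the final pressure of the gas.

197 kPa

Isochoric: V stays 20.5 L; P/T = const ⇒ T₂ = 302 K, P₂ = 197 kPa.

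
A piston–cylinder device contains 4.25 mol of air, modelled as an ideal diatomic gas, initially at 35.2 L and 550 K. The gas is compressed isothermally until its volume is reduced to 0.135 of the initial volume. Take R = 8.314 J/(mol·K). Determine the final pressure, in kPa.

4090 kPa

P₁ = nRT₁/V₁ = 4.25×8.314×550/35.2 = 552 kPa.
Isothermal: T stays 550 K; PV = const ⇒ V₂ = 4.75 L, P₂ = 4090 kPa.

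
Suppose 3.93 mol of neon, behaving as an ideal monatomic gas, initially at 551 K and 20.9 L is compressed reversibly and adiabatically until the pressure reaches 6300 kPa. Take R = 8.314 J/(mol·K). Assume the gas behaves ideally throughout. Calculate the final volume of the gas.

P₁ = nRT₁/V₁ = 3.93×8.314×551/20.9 = 861 kPa.
Adiabatic: T₂/T₁ = (P₂/P₁)^((γ−1)/γ) ⇒ T₂ = 551×(7.31)^0.400 = 1220 K; V₂ = 6.33 L.

6.33 L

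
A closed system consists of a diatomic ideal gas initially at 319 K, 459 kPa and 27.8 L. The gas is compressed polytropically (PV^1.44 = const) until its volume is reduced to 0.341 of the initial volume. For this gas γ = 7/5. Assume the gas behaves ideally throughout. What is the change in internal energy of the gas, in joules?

n = P₁V₁/(RT₁) = 459×27.8/(8.314×319) = 4.81 mol.
Polytropic n=1.44: T₂ = T₁(V₁/V₂)^(n−1) = 319×(2.93)^0.44 = 512 K; P₂ = P₁(V₁/V₂)^n = 2160 kPa.
For an ideal gas ΔU = nCvΔT with Cv = (5/2)R = 20.8 J/(mol·K).
ΔU = 4.81×20.8×(512−319) = 19300 J.

19300 J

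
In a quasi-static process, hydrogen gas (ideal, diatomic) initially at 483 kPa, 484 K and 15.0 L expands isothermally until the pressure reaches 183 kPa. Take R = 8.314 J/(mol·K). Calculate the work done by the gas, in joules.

n = P₁V₁/(RT₁) = 483×15.0/(8.314×484) = 1.80 mol.
Isothermal: T stays 484 K; PV = const ⇒ V₂ = 39.6 L, P₂ = 183 kPa.
W = nRT ln(V₂/V₁) = 1.80×8.314×484×ln(2.64) = 7030 J.

7030 J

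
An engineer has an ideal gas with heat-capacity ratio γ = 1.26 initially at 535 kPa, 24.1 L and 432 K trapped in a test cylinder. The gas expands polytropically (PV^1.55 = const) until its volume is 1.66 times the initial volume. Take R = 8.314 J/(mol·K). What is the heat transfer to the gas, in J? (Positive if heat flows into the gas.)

-6360 J

n = P₁V₁/(RT₁) = 535×24.1/(8.314×432) = 3.59 mol.
Polytropic n=1.55: T₂ = T₁(V₁/V₂)^(n−1) = 432×(0.602)^0.55 = 327 K; P₂ = P₁(V₁/V₂)^n = 244 kPa.
W = (P₁V₁−P₂V₂)/(n−1) = (535×24.1−244×40.0)/0.55 = 5700 J.
ΔU = nCvΔT = 3.59×32.0×(327−432) = -12100 J.
Q = ΔU + W = -6360 J.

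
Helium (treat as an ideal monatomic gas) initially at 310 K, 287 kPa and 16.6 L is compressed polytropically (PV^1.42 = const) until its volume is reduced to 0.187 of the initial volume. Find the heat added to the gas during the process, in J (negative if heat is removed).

-4290 J

n = P₁V₁/(RT₁) = 287×16.6/(8.314×310) = 1.85 mol.
Polytropic n=1.42: T₂ = T₁(V₁/V₂)^(n−1) = 310×(5.35)^0.42 = 627 K; P₂ = P₁(V₁/V₂)^n = 3100 kPa.
W = (P₁V₁−P₂V₂)/(n−1) = (287×16.6−3100×3.10)/0.42 = -11600 J.
ΔU = nCvΔT = 1.85×12.5×(627−310) = 7310 J.
Q = ΔU + W = -4290 J.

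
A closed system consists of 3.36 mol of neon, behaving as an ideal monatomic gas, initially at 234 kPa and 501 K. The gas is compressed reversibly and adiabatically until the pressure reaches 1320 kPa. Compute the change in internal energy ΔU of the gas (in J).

20900 J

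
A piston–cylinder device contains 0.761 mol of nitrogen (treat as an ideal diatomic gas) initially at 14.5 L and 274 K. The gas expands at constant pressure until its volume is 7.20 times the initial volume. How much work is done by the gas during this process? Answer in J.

10700 J

P₁ = nRT₁/V₁ = 0.761×8.314×274/14.5 = 120 kPa.
Isobaric: P stays 120 kPa; V/T = const ⇒ T₂ = 1970 K, V₂ = 104 L.
W = PΔV = 120×(104−14.5) kPa·L = 10700 J.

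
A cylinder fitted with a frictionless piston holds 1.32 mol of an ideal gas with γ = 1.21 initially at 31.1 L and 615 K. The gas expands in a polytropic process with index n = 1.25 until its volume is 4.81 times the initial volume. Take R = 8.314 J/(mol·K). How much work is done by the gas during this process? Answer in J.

8770 J

P₁ = nRT₁/V₁ = 1.32×8.314×615/31.1 = 217 kPa.
Polytropic n=1.25: T₂ = T₁(V₁/V₂)^(n−1) = 615×(0.208)^0.25 = 415 K; P₂ = P₁(V₁/V₂)^n = 30.5 kPa.
W = (P₁V₁−P₂V₂)/(n−1) = (217×31.1−30.5×150)/0.25 = 8770 J.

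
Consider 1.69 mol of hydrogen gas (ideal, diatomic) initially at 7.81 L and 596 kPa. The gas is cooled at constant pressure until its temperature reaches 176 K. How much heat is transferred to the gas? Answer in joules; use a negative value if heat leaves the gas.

-7640 J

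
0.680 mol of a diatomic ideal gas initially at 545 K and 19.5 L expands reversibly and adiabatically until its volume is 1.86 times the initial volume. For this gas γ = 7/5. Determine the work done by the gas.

1690 J

P₁ = nRT₁/V₁ = 0.680×8.314×545/19.5 = 158 kPa.
Adiabatic: TV^(γ−1) = const ⇒ T₂ = 545×(0.538)^0.400 = 425 K; PV^γ = const ⇒ P₂ = 66.3 kPa.
ΔU = nCvΔT = 0.680×20.8×(425−545) = -1690 J.
Q = 0 for an adiabatic process, so W = −ΔU = 1690 J.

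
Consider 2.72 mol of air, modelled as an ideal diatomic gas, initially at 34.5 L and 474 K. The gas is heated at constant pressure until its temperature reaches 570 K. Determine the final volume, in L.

P₁ = nRT₁/V₁ = 2.72×8.314×474/34.5 = 311 kPa.
Isobaric: P stays 311 kPa; V/T = const ⇒ T₂ = 570 K, V₂ = 41.5 L.

41.5 L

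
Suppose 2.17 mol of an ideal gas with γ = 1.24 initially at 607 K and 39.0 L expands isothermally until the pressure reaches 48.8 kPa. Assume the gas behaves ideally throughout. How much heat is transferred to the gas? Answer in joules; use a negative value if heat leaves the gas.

19200 J

P₁ = nRT₁/V₁ = 2.17×8.314×607/39.0 = 281 kPa.
Isothermal: T stays 607 K; PV = const ⇒ V₂ = 224 L, P₂ = 48.8 kPa.
ΔU = 0 (ideal gas, T constant).
W = nRT ln(V₂/V₁) = 2.17×8.314×607×ln(5.75) = 19200 J.
Q = ΔU + W = 19200 J.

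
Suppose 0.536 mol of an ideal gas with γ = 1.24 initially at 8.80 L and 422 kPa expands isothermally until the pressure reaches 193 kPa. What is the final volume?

19.2 L

T₁ = P₁V₁/(nR) = 422×8.80/(0.536×8.314) = 833 K.
Isothermal: T stays 833 K; PV = const ⇒ V₂ = 19.2 L, P₂ = 193 kPa.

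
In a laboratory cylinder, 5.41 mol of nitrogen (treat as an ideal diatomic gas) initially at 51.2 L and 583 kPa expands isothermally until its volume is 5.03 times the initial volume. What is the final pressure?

T₁ = P₁V₁/(nR) = 583×51.2/(5.41×8.314) = 664 K.
Isothermal: T stays 664 K; PV = const ⇒ V₂ = 258 L, P₂ = 116 kPa.

116 kPa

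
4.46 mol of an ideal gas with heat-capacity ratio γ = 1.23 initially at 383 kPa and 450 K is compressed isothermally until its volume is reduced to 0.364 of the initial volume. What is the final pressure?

V₁ = nRT₁/P₁ = 4.46×8.314×450/383 = 43.6 L.
Isothermal: T stays 450 K; PV = const ⇒ V₂ = 15.9 L, P₂ = 1050 kPa.

1050 kPa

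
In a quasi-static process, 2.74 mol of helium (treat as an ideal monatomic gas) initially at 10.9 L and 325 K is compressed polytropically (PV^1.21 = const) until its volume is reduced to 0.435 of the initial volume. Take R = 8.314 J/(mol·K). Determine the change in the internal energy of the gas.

2120 J

P₁ = nRT₁/V₁ = 2.74×8.314×325/10.9 = 679 kPa.
Polytropic n=1.21: T₂ = T₁(V₁/V₂)^(n−1) = 325×(2.30)^0.21 = 387 K; P₂ = P₁(V₁/V₂)^n = 1860 kPa.
For an ideal gas ΔU = nCvΔT with Cv = (3/2)R = 12.5 J/(mol·K).
ΔU = 2.74×12.5×(387−325) = 2120 J.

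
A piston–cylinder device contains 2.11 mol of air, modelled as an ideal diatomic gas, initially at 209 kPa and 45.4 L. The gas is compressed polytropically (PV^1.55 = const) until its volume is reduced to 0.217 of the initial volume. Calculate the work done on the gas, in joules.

T₁ = P₁V₁/(nR) = 209×45.4/(2.11×8.314) = 541 K.
Polytropic n=1.55: T₂ = T₁(V₁/V₂)^(n−1) = 541×(4.61)^0.55 = 1250 K; P₂ = P₁(V₁/V₂)^n = 2230 kPa.
W = (P₁V₁−P₂V₂)/(n−1) = (209×45.4−2230×9.85)/0.55 = -22700 J.
Work done on the gas = −W_by = 22700 J.

22700 J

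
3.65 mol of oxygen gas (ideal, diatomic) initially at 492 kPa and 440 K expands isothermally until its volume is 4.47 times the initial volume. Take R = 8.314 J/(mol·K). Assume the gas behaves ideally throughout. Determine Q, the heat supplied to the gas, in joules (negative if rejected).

20000 J

V₁ = nRT₁/P₁ = 3.65×8.314×440/492 = 27.1 L.
Isothermal: T stays 440 K; PV = const ⇒ V₂ = 121 L, P₂ = 110 kPa.
ΔU = 0 (ideal gas, T constant).
W = nRT ln(V₂/V₁) = 3.65×8.314×440×ln(4.47) = 20000 J.
Q = ΔU + W = 20000 J.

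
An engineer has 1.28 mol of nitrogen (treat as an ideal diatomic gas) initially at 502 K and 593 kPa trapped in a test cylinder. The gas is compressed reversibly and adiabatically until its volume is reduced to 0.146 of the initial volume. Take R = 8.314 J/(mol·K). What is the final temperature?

1080 K

V₁ = nRT₁/P₁ = 1.28×8.314×502/593 = 9.01 L.
Adiabatic: TV^(γ−1) = const ⇒ T₂ = 502×(6.85)^0.400 = 1080 K; PV^γ = const ⇒ P₂ = 8770 kPa.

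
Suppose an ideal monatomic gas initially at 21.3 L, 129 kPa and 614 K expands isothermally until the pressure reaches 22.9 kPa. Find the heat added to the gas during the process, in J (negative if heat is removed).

4750 J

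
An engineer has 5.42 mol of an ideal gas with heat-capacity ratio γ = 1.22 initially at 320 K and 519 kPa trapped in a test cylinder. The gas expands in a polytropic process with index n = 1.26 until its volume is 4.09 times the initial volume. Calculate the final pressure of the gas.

88.0 kPa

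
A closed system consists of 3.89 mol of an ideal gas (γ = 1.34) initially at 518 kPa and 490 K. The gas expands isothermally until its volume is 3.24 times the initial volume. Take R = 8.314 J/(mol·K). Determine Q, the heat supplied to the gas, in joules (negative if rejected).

V₁ = nRT₁/P₁ = 3.89×8.314×490/518 = 30.6 L.
Isothermal: T stays 490 K; PV = const ⇒ V₂ = 99.1 L, P₂ = 160 kPa.
ΔU = 0 (ideal gas, T constant).
W = nRT ln(V₂/V₁) = 3.89×8.314×490×ln(3.24) = 18600 J.
Q = ΔU + W = 18600 J.

18600 J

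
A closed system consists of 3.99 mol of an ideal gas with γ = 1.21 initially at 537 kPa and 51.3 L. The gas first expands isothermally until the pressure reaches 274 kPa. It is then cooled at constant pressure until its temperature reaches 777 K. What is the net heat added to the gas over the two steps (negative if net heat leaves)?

T₁ = P₁V₁/(nR) = 537×51.3/(3.99×8.314) = 830 K.
Step 1 — Isothermal: T stays 830 K; PV = const ⇒ V₂ = 101 L, P₂ = 274 kPa.
ΔU = 0 (ideal gas, T constant).
W = nRT ln(V₂/V₁) = 3.99×8.314×830×ln(1.96) = 18500 J.
Q = ΔU + W = 18500 J.
State after step 1: P = 274 kPa, V = 101 L, T = 830 K.
Step 2 — Isobaric: P stays 274 kPa; V/T = const ⇒ T₂ = 777 K, V₂ = 94.1 L.
W = PΔV = 274×(94.1−101) kPa·L = -1770 J.
ΔU = nCvΔT = 3.99×39.6×(777−830) = -8440 J.
Q = ΔU + W = nCpΔT = -10200 J.
Net over both steps: W = 16800 J, Q = 8320 J, ΔU = -8440 J.

8320 J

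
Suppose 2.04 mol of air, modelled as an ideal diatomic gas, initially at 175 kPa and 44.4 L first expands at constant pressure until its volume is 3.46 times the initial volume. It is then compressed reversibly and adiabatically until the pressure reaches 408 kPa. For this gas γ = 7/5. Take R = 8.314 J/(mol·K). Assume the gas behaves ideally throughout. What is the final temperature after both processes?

T₁ = P₁V₁/(nR) = 175×44.4/(2.04×8.314) = 458 K.
Step 1 — Isobaric: P stays 175 kPa; V/T = const ⇒ T₂ = 1590 K, V₂ = 154 L.
W = PΔV = 175×(154−44.4) kPa·L = 19100 J.
ΔU = nCvΔT = 2.04×20.8×(1590−458) = 47800 J.
Q = ΔU + W = nCpΔT = 66900 J.
State after step 1: P = 175 kPa, V = 154 L, T = 1590 K.
Step 2 — Adiabatic: T₂/T₁ = (P₂/P₁)^((γ−1)/γ) ⇒ T₂ = 1590×(2.33)^0.286 = 2020 K; V₂ = 83.9 L.
ΔU = nCvΔT = 2.04×20.8×(2020−1590) = 18400 J.
Q = 0 for an adiabatic process, so W = −ΔU = -18400 J.
Net over both steps: W = 725 J, Q = 66900 J, ΔU = 66200 J.

2020 K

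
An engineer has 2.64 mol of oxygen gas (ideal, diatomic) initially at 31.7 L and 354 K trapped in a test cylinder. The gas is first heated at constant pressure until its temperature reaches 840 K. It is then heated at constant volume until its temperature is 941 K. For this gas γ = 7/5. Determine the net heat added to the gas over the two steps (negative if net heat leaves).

42900 J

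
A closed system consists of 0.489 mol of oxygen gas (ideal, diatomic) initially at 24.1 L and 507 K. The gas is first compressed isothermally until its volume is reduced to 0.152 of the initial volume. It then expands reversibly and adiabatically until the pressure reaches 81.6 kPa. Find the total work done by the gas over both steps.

P₁ = nRT₁/V₁ = 0.489×8.314×507/24.1 = 85.5 kPa.
Step 1 — Isothermal: T stays 507 K; PV = const ⇒ V₂ = 3.66 L, P₂ = 563 kPa.
ΔU = 0 (ideal gas, T constant).
W = nRT ln(V₂/V₁) = 0.489×8.314×507×ln(0.152) = -3880 J.
Q = ΔU + W = -3880 J.
State after step 1: P = 563 kPa, V = 3.66 L, T = 507 K.
Step 2 — Adiabatic: T₂/T₁ = (P₂/P₁)^((γ−1)/γ) ⇒ T₂ = 507×(0.145)^0.286 = 292 K; V₂ = 14.5 L.
ΔU = nCvΔT = 0.489×20.8×(292−507) = -2190 J.
Q = 0 for an adiabatic process, so W = −ΔU = 2190 J.
Net over both steps: W = -1700 J, Q = -3880 J, ΔU = -2190 J.

-1700 J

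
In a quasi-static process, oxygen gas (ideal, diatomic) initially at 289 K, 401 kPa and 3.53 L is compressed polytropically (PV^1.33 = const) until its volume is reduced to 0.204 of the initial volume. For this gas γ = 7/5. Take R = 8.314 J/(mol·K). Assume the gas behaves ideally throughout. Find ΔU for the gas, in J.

2440 J

n = P₁V₁/(RT₁) = 401×3.53/(8.314×289) = 0.589 mol.
Polytropic n=1.33: T₂ = T₁(V₁/V₂)^(n−1) = 289×(4.90)^0.33 = 488 K; P₂ = P₁(V₁/V₂)^n = 3320 kPa.
For an ideal gas ΔU = nCvΔT with Cv = (5/2)R = 20.8 J/(mol·K).
ΔU = 0.589×20.8×(488−289) = 2440 J.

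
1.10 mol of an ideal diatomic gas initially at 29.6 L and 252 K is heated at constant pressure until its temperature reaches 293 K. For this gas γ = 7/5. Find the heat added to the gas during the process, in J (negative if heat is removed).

1310 J

P₁ = nRT₁/V₁ = 1.10×8.314×252/29.6 = 77.9 kPa.
Isobaric: P stays 77.9 kPa; V/T = const ⇒ T₂ = 293 K, V₂ = 34.4 L.
W = PΔV = 77.9×(34.4−29.6) kPa·L = 375 J.
ΔU = nCvΔT = 1.10×20.8×(293−252) = 937 J.
Q = ΔU + W = nCpΔT = 1310 J.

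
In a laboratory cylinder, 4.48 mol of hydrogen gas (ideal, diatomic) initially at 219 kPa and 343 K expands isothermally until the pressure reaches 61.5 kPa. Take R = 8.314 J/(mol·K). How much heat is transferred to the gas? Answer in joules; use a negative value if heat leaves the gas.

16200 J

V₁ = nRT₁/P₁ = 4.48×8.314×343/219 = 58.3 L.
Isothermal: T stays 343 K; PV = const ⇒ V₂ = 208 L, P₂ = 61.5 kPa.
ΔU = 0 (ideal gas, T constant).
W = nRT ln(V₂/V₁) = 4.48×8.314×343×ln(3.56) = 16200 J.
Q = ΔU + W = 16200 J.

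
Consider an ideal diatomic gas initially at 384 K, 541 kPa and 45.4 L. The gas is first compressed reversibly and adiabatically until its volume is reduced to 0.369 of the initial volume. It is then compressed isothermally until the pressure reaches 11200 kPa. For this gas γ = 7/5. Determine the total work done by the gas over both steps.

-89900 J

n = P₁V₁/(RT₁) = 541×45.4/(8.314×384) = 7.69 mol.
Step 1 — Adiabatic: TV^(γ−1) = const ⇒ T₂ = 384×(2.71)^0.400 = 572 K; PV^γ = const ⇒ P₂ = 2180 kPa.
ΔU = nCvΔT = 7.69×20.8×(572−384) = 30100 J.
Q = 0 for an adiabatic process, so W = −ΔU = -30100 J.
State after step 1: P = 2180 kPa, V = 16.8 L, T = 572 K.
Step 2 — Isothermal: T stays 572 K; PV = const ⇒ V₂ = 3.27 L, P₂ = 11200 kPa.
ΔU = 0 (ideal gas, T constant).
W = nRT ln(V₂/V₁) = 7.69×8.314×572×ln(0.195) = -59800 J.
Q = ΔU + W = -59800 J.
Net over both steps: W = -89900 J, Q = -59800 J, ΔU = 30100 J.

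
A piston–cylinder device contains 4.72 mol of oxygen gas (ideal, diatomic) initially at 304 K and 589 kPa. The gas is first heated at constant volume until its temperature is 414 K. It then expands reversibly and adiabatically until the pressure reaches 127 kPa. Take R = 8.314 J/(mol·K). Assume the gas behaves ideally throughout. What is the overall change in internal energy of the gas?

-5840 J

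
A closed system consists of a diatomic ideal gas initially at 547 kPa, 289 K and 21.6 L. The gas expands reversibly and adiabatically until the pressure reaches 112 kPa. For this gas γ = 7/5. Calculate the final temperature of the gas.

184 K

Adiabatic: T₂/T₁ = (P₂/P₁)^((γ−1)/γ) ⇒ T₂ = 289×(0.205)^0.286 = 184 K; V₂ = 67.1 L.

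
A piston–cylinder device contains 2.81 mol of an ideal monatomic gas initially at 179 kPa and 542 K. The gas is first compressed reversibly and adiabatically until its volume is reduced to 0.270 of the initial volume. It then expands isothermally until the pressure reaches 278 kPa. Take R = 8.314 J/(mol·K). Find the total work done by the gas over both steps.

V₁ = nRT₁/P₁ = 2.81×8.314×542/179 = 70.7 L.
Step 1 — Adiabatic: TV^(γ−1) = const ⇒ T₂ = 542×(3.70)^0.667 = 1300 K; PV^γ = const ⇒ P₂ = 1590 kPa.
ΔU = nCvΔT = 2.81×12.5×(1300−542) = 26500 J.
Q = 0 for an adiabatic process, so W = −ΔU = -26500 J.
State after step 1: P = 1590 kPa, V = 19.1 L, T = 1300 K.
Step 2 — Isothermal: T stays 1300 K; PV = const ⇒ V₂ = 109 L, P₂ = 278 kPa.
ΔU = 0 (ideal gas, T constant).
W = nRT ln(V₂/V₁) = 2.81×8.314×1300×ln(5.71) = 52800 J.
Q = ΔU + W = 52800 J.
Net over both steps: W = 26300 J, Q = 52800 J, ΔU = 26500 J.

26300 J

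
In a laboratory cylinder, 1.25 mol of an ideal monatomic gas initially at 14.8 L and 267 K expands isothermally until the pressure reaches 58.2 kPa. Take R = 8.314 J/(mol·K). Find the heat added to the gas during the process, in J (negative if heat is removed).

P₁ = nRT₁/V₁ = 1.25×8.314×267/14.8 = 187 kPa.
Isothermal: T stays 267 K; PV = const ⇒ V₂ = 47.7 L, P₂ = 58.2 kPa.
ΔU = 0 (ideal gas, T constant).
W = nRT ln(V₂/V₁) = 1.25×8.314×267×ln(3.22) = 3250 J.
Q = ΔU + W = 3250 J.

3250 J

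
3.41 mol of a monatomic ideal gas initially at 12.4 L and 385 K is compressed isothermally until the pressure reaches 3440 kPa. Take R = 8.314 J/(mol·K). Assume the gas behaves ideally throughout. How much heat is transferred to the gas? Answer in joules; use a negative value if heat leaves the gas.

P₁ = nRT₁/V₁ = 3.41×8.314×385/12.4 = 880 kPa.
Isothermal: T stays 385 K; PV = const ⇒ V₂ = 3.17 L, P₂ = 3440 kPa.
ΔU = 0 (ideal gas, T constant).
W = nRT ln(V₂/V₁) = 3.41×8.314×385×ln(0.256) = -14900 J.
Q = ΔU + W = -14900 J.

-14900 J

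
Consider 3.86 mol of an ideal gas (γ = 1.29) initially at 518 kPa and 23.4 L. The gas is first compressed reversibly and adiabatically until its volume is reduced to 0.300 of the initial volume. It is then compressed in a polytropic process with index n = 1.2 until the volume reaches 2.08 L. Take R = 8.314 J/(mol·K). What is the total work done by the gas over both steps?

T₁ = P₁V₁/(nR) = 518×23.4/(3.86×8.314) = 378 K.
Step 1 — Adiabatic: TV^(γ−1) = const ⇒ T₂ = 378×(3.33)^0.290 = 536 K; PV^γ = const ⇒ P₂ = 2450 kPa.
ΔU = nCvΔT = 3.86×28.7×(536−378) = 17500 J.
Q = 0 for an adiabatic process, so W = −ΔU = -17500 J.
State after step 1: P = 2450 kPa, V = 7.02 L, T = 536 K.
Step 2 — Polytropic n=1.2: T₂ = T₁(V₁/V₂)^(n−1) = 536×(3.37)^0.20 = 683 K; P₂ = P₁(V₁/V₂)^n = 10500 kPa.
W = (P₁V₁−P₂V₂)/(n−1) = (2450×7.02−10500×2.08)/0.20 = -23700 J.
ΔU = nCvΔT = 3.86×28.7×(683−536) = 16300 J.
Q = ΔU + W = -7350 J.
Net over both steps: W = -41100 J, Q = -7350 J, ΔU = 33800 J.

-41100 J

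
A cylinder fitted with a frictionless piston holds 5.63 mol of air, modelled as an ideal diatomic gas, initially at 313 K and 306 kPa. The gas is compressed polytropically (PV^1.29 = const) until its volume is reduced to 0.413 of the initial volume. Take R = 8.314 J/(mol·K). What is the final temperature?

V₁ = nRT₁/P₁ = 5.63×8.314×313/306 = 47.9 L.
Polytropic n=1.29: T₂ = T₁(V₁/V₂)^(n−1) = 313×(2.42)^0.29 = 405 K; P₂ = P₁(V₁/V₂)^n = 958 kPa.

405 K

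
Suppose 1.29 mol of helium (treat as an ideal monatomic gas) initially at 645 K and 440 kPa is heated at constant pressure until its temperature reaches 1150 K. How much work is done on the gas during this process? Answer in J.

V₁ = nRT₁/P₁ = 1.29×8.314×645/440 = 15.7 L.
Isobaric: P stays 440 kPa; V/T = const ⇒ T₂ = 1150 K, V₂ = 28.0 L.
W = PΔV = 440×(28.0−15.7) kPa·L = 5420 J.
Work done on the gas = −W_by = -5420 J.

-5420 J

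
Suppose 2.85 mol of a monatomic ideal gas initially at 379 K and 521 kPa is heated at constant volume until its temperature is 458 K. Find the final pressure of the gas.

V₁ = nRT₁/P₁ = 2.85×8.314×379/521 = 17.2 L.
Isochoric: V stays 17.2 L; P/T = const ⇒ T₂ = 458 K, P₂ = 630 kPa.

630 kPa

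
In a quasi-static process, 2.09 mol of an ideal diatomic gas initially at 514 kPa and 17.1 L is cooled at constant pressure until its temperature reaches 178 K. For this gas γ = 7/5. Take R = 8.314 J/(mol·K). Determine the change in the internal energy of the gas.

-14200 J

T₁ = P₁V₁/(nR) = 514×17.1/(2.09×8.314) = 506 K.
Isobaric: P stays 514 kPa; V/T = const ⇒ T₂ = 178 K, V₂ = 6.02 L.
For an ideal gas ΔU = nCvΔT with Cv = (5/2)R = 20.8 J/(mol·K).
ΔU = 2.09×20.8×(178−506) = -14200 J.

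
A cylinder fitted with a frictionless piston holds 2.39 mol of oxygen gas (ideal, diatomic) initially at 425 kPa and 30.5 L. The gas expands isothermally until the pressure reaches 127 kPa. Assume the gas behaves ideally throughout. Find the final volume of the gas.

102 L

T₁ = P₁V₁/(nR) = 425×30.5/(2.39×8.314) = 652 K.
Isothermal: T stays 652 K; PV = const ⇒ V₂ = 102 L, P₂ = 127 kPa.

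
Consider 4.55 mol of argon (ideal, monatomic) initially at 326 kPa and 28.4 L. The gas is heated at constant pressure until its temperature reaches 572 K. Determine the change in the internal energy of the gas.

T₁ = P₁V₁/(nR) = 326×28.4/(4.55×8.314) = 245 K.
Isobaric: P stays 326 kPa; V/T = const ⇒ T₂ = 572 K, V₂ = 66.4 L.
For an ideal gas ΔU = nCvΔT with Cv = (3/2)R = 12.5 J/(mol·K).
ΔU = 4.55×12.5×(572−245) = 18600 J.

18600 J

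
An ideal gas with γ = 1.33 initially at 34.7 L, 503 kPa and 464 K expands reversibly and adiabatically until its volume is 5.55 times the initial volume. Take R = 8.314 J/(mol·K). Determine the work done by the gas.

22800 J

n = P₁V₁/(RT₁) = 503×34.7/(8.314×464) = 4.52 mol.
Adiabatic: TV^(γ−1) = const ⇒ T₂ = 464×(0.180)^0.330 = 264 K; PV^γ = const ⇒ P₂ = 51.5 kPa.
ΔU = nCvΔT = 4.52×25.2×(264−464) = -22800 J.
Q = 0 for an adiabatic process, so W = −ΔU = 22800 J.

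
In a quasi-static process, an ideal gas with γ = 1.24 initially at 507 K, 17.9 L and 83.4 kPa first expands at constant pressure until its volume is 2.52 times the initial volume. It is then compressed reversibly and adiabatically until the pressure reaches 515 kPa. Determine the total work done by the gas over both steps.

-4350 J

n = P₁V₁/(RT₁) = 83.4×17.9/(8.314×507) = 0.354 mol.
Step 1 — Isobaric: P stays 83.4 kPa; V/T = const ⇒ T₂ = 1280 K, V₂ = 45.1 L.
W = PΔV = 83.4×(45.1−17.9) kPa·L = 2270 J.
ΔU = nCvΔT = 0.354×34.6×(1280−507) = 9450 J.
Q = ΔU + W = nCpΔT = 11700 J.
State after step 1: P = 83.4 kPa, V = 45.1 L, T = 1280 K.
Step 2 — Adiabatic: T₂/T₁ = (P₂/P₁)^((γ−1)/γ) ⇒ T₂ = 1280×(6.18)^0.194 = 1820 K; V₂ = 10.4 L.
ΔU = nCvΔT = 0.354×34.6×(1820−1280) = 6620 J.
Q = 0 for an adiabatic process, so W = −ΔU = -6620 J.
Net over both steps: W = -4350 J, Q = 11700 J, ΔU = 16100 J.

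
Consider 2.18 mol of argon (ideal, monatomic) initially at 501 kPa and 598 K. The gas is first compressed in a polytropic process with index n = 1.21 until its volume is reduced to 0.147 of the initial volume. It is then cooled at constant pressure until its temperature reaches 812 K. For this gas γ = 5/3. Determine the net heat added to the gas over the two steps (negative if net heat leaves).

V₁ = nRT₁/P₁ = 2.18×8.314×598/501 = 21.6 L.
Step 1 — Polytropic n=1.21: T₂ = T₁(V₁/V₂)^(n−1) = 598×(6.80)^0.21 = 894 K; P₂ = P₁(V₁/V₂)^n = 5100 kPa.
W = (P₁V₁−P₂V₂)/(n−1) = (501×21.6−5100×3.18)/0.21 = -25600 J.
ΔU = nCvΔT = 2.18×12.5×(894−598) = 8060 J.
Q = ΔU + W = -17500 J.
State after step 1: P = 5100 kPa, V = 3.18 L, T = 894 K.
Step 2 — Isobaric: P stays 5100 kPa; V/T = const ⇒ T₂ = 812 K, V₂ = 2.89 L.
W = PΔV = 5100×(2.89−3.18) kPa·L = -1490 J.
ΔU = nCvΔT = 2.18×12.5×(812−894) = -2240 J.
Q = ΔU + W = nCpΔT = -3740 J.
Net over both steps: W = -27100 J, Q = -21300 J, ΔU = 5820 J.

-21300 J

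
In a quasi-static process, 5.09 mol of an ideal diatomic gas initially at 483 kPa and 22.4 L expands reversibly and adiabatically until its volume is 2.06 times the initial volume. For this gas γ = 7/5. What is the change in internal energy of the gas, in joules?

T₁ = P₁V₁/(nR) = 483×22.4/(5.09×8.314) = 256 K.
Adiabatic: TV^(γ−1) = const ⇒ T₂ = 256×(0.485)^0.400 = 191 K; PV^γ = const ⇒ P₂ = 176 kPa.
For an ideal gas ΔU = nCvΔT with Cv = (5/2)R = 20.8 J/(mol·K).
ΔU = 5.09×20.8×(191−256) = -6790 J.

-6790 J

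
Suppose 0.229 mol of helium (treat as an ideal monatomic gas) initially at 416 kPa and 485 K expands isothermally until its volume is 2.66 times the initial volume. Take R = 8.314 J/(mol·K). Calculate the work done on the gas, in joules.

V₁ = nRT₁/P₁ = 0.229×8.314×485/416 = 2.22 L.
Isothermal: T stays 485 K; PV = const ⇒ V₂ = 5.90 L, P₂ = 156 kPa.
W = nRT ln(V₂/V₁) = 0.229×8.314×485×ln(2.66) = 903 J.
Work done on the gas = −W_by = -903 J.

-903 J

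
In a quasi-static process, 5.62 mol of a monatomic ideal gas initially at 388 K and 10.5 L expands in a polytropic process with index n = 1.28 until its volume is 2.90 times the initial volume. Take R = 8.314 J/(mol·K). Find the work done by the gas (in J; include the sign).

16700 J

P₁ = nRT₁/V₁ = 5.62×8.314×388/10.5 = 1730 kPa.
Polytropic n=1.28: T₂ = T₁(V₁/V₂)^(n−1) = 388×(0.345)^0.28 = 288 K; P₂ = P₁(V₁/V₂)^n = 442 kPa.
W = (P₁V₁−P₂V₂)/(n−1) = (1730×10.5−442×30.4)/0.28 = 16700 J.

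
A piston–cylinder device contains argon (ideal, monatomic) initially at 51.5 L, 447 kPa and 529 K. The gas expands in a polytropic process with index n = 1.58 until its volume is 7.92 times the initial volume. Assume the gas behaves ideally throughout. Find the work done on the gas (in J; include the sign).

-27700 J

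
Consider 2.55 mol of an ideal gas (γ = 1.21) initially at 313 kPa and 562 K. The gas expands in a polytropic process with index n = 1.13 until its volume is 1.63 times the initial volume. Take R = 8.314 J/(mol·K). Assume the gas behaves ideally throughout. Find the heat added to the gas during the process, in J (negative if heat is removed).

2150 J

V₁ = nRT₁/P₁ = 2.55×8.314×562/313 = 38.1 L.
Polytropic n=1.13: T₂ = T₁(V₁/V₂)^(n−1) = 562×(0.613)^0.13 = 527 K; P₂ = P₁(V₁/V₂)^n = 180 kPa.
W = (P₁V₁−P₂V₂)/(n−1) = (313×38.1−180×62.0)/0.13 = 5640 J.
ΔU = nCvΔT = 2.55×39.6×(527−562) = -3490 J.
Q = ΔU + W = 2150 J.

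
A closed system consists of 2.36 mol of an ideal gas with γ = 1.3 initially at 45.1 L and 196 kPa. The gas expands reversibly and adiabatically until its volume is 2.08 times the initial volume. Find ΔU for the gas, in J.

T₁ = P₁V₁/(nR) = 196×45.1/(2.36×8.314) = 451 K.
Adiabatic: TV^(γ−1) = const ⇒ T₂ = 451×(0.481)^0.300 = 362 K; PV^γ = const ⇒ P₂ = 75.6 kPa.
For an ideal gas ΔU = nCvΔT with Cv = R/(γ−1) = 27.7 J/(mol·K).
ΔU = 2.36×27.7×(362−451) = -5810 J.

-5810 J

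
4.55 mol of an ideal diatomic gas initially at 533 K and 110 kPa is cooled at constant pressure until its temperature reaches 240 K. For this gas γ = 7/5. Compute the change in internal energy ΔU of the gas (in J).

-27700 J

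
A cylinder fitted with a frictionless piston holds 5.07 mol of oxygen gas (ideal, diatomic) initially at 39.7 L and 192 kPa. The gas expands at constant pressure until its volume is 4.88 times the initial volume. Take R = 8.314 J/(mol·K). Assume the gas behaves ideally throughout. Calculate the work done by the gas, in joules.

T₁ = P₁V₁/(nR) = 192×39.7/(5.07×8.314) = 181 K.
Isobaric: P stays 192 kPa; V/T = const ⇒ T₂ = 882 K, V₂ = 194 L.
W = PΔV = 192×(194−39.7) kPa·L = 29600 J.

29600 J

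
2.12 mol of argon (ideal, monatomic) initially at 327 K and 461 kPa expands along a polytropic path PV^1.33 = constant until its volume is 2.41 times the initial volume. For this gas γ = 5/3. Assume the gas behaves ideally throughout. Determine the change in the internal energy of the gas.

-2180 J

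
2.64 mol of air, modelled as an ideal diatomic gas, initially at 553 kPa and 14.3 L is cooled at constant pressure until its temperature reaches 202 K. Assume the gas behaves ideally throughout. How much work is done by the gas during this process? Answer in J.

T₁ = P₁V₁/(nR) = 553×14.3/(2.64×8.314) = 360 K.
Isobaric: P stays 553 kPa; V/T = const ⇒ T₂ = 202 K, V₂ = 8.02 L.
W = PΔV = 553×(8.02−14.3) kPa·L = -3470 J.

-3470 J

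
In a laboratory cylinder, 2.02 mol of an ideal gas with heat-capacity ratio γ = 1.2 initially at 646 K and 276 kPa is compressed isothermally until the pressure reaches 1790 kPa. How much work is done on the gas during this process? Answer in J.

V₁ = nRT₁/P₁ = 2.02×8.314×646/276 = 39.3 L.
Isothermal: T stays 646 K; PV = const ⇒ V₂ = 6.06 L, P₂ = 1790 kPa.
W = nRT ln(V₂/V₁) = 2.02×8.314×646×ln(0.154) = -20300 J.
Work done on the gas = −W_by = 20300 J.

20300 J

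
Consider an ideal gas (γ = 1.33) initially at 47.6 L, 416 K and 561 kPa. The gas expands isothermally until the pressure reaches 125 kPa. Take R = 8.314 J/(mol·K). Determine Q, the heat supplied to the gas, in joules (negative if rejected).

40100 J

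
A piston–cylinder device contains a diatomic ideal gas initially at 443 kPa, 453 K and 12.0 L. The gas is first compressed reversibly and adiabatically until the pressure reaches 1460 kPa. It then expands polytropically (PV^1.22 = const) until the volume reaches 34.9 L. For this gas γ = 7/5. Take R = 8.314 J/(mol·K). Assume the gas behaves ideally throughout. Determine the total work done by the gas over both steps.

n = P₁V₁/(RT₁) = 443×12.0/(8.314×453) = 1.41 mol.
Step 1 — Adiabatic: T₂/T₁ = (P₂/P₁)^((γ−1)/γ) ⇒ T₂ = 453×(3.30)^0.286 = 637 K; V₂ = 5.12 L.
ΔU = nCvΔT = 1.41×20.8×(637−453) = 5400 J.
Q = 0 for an adiabatic process, so W = −ΔU = -5400 J.
State after step 1: P = 1460 kPa, V = 5.12 L, T = 637 K.
Step 2 — Polytropic n=1.22: T₂ = T₁(V₁/V₂)^(n−1) = 637×(0.147)^0.22 = 418 K; P₂ = P₁(V₁/V₂)^n = 140 kPa.
W = (P₁V₁−P₂V₂)/(n−1) = (1460×5.12−140×34.9)/0.22 = 11700 J.
ΔU = nCvΔT = 1.41×20.8×(418−637) = -6440 J.
Q = ΔU + W = 5270 J.
Net over both steps: W = 6310 J, Q = 5270 J, ΔU = -1040 J.

6310 J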